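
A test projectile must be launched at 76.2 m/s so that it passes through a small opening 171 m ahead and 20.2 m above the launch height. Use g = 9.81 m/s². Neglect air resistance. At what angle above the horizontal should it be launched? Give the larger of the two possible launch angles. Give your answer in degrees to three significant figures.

Trajectory: y = x tanθ − g x² (1 + tan²θ)/(2v₀²). With x = 171, y = 20.2, v₀ = 76.2, g = 9.81:
24.70 tan²θ − 171 tanθ + (44.90) = 0.
tanθ = [171 ± √(171² − 4 × 24.70 × (44.90))] / (2 × 24.70) = (171 ± 157.5) / 49.40, giving tanθ = 0.2734 or 6.649.
θ = 15.29° or 81.45°; the larger is 81.45°.

81.4°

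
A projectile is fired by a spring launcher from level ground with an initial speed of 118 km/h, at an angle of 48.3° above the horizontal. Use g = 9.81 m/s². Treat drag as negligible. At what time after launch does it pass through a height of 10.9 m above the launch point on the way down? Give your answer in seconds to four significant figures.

4.495 s

Convert: 118 km/h = 118/3.6 = 32.78 m/s.
Resolve: vₓ = 32.78 cos 48.3° = 21.80 m/s and v_y0 = 32.78 sin 48.3° = 24.47 m/s.
Require v_y0 t − ½ g t² = 10.9, i.e. 4.905 t² − 24.47 t + 10.9 = 0.
t = [24.47 ± √(24.47² − 2·9.81·10.9)] / 9.81 = (24.47 ± 19.62) / 9.81, so t = 0.4944 s or t = 4.495 s.
The descending-branch root is 4.495 s.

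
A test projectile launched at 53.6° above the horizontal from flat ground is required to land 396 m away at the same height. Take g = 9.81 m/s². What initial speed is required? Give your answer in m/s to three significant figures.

Level-ground range: R = v₀² sin(2θ)/g, so v₀ = √(gR / sin 2θ).
v₀ = √(9.81 × 396 / sin 107.2°) = √(3885 / 0.9553) = √4066.6 = 63.77 m/s.

63.8 m/s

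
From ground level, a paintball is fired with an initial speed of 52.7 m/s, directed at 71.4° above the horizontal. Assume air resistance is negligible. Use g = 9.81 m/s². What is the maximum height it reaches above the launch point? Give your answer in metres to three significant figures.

127 m

Resolve: vₓ = 52.70 cos 71.4° = 16.81 m/s and v_y0 = 52.70 sin 71.4° = 49.95 m/s.
Maximum height: H = v_y0² / (2g) = 49.95² / (2 × 9.81) = 127.2 m.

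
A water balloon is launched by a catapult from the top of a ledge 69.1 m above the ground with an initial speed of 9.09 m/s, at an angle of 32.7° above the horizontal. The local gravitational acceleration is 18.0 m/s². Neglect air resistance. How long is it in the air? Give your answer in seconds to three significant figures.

3.06 s

Resolve: vₓ = 9.090 cos 32.7° = 7.649 m/s and v_y0 = 9.090 sin 32.7° = 4.911 m/s.
With up positive and y = 0 at the ground: y(t) = 69.1 + (4.911) t − 9.000 t². Setting y = 0 and taking the positive root: t = [4.911 + √(4.911² + 2·18.0·69.1)] / 18.0 = (4.911 + 50.12) / 18.0 = 3.057 s.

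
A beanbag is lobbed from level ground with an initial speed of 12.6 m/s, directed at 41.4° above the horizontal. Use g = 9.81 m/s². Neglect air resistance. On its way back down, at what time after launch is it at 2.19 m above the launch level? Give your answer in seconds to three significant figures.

1.37 s

Components: vₓ = 12.60 cos 41.4° = 9.451 m/s, v_y0 = 12.60 sin 41.4° = 8.333 m/s.
Set y = v_y0 t − ½ g t² = 2.19: 4.905 t² − 8.333 t + 2.19 = 0.
t = [8.333 ± √(8.333² − 2·9.81·2.19)] / 9.81 = (8.333 ± 5.144) / 9.81, so t = 0.3250 s or t = 1.374 s.
The descending-branch root is 1.374 s.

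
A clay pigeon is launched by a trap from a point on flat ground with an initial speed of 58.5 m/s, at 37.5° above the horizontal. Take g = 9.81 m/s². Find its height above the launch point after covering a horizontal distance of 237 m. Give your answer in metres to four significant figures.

53.95 m

Horizontal component vₓ = 58.50 cos 37.5° = 46.41 m/s; vertical v_y0 = 58.50 sin 37.5° = 35.61 m/s.
At x = 237 m, t = x/vₓ = 237/46.41 = 5.107 s.
Height: y = v_y0 t − ½ g t² = 35.61 × 5.107 − 4.905 × 5.107² = 181.9 − 127.9 = 53.95 m.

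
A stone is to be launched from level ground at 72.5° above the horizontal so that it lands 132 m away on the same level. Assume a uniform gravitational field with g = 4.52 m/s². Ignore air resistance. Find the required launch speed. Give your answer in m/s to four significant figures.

Level-ground range: R = v₀² sin(2θ)/g, so v₀ = √(gR / sin 2θ).
v₀ = √(4.52 × 132 / sin 145.0°) = √(596.6 / 0.5736) = √1040.2 = 32.25 m/s.

32.25 m/s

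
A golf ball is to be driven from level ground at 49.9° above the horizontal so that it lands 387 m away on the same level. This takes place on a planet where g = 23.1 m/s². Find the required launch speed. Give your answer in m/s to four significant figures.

Level-ground range: R = v₀² sin(2θ)/g, so v₀ = √(gR / sin 2θ).
v₀ = √(23.1 × 387 / sin 99.80°) = √(8940 / 0.9854) = √9072.1 = 95.25 m/s.

95.25 m/s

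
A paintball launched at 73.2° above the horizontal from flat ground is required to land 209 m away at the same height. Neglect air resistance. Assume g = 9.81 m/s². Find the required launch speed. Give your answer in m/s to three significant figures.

60.9 m/s

Level-ground range: R = v₀² sin(2θ)/g, so v₀ = √(gR / sin 2θ).
v₀ = √(9.81 × 209 / sin 146.4°) = √(2050 / 0.5534) = √3705.0 = 60.87 m/s.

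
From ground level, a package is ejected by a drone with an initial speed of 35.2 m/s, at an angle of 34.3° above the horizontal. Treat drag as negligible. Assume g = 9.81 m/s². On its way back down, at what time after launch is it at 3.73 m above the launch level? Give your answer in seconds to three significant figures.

Horizontal component vₓ = 35.20 cos 34.3° = 29.08 m/s; vertical v_y0 = 35.20 sin 34.3° = 19.84 m/s.
Height y(t) = 19.84 t − 4.905 t² = 3.73 gives 4.905 t² − 19.84 t + 3.73 = 0.
t = [19.84 ± √(19.84² − 2·9.81·3.73)] / 9.81 = (19.84 ± 17.90) / 9.81, so t = 0.1977 s or t = 3.846 s.
The descending-branch root is 3.846 s.

3.85 s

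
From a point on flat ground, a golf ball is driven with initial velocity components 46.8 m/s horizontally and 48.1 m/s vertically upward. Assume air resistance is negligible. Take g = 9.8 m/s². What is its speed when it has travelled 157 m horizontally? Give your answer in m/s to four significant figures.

49.21 m/s

At x = 157 m, t = x/vₓ = 157/46.80 = 3.355 s.
Vertical velocity there: v_y = v_y0 − g t = 48.10 − 9.80 × 3.355 = 15.22 m/s.
Speed: √(vₓ² + v_y²) = √(46.80² + 15.22²) = 49.21 m/s.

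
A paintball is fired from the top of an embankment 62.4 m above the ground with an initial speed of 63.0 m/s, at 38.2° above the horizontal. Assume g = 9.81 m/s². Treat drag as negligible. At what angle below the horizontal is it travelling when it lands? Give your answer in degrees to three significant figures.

46.6°

vₓ = 63.00 cos 38.2° = 49.51 m/s; v_y0 = 63.00 sin 38.2° = 38.96 m/s.
Vertical motion (up positive, ground at y = 0): 4.905 t² − (38.96) t − 62.4 = 0, so t = (38.96 + √(38.96² + 2·9.81·62.4)) / 9.81 = (38.96 + 52.37) / 9.81 = 9.309 s.
At impact: v_y = v_y0 − g t = −52.37 m/s; vₓ = 49.51 m/s.
Angle below horizontal: arctan(|v_y|/vₓ) = arctan(52.37/49.51) = 46.61°.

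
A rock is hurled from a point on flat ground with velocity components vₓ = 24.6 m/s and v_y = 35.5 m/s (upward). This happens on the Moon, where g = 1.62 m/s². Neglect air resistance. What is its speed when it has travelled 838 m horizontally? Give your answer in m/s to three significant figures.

31.5 m/s

At x = 838 m, t = x/vₓ = 838/24.60 = 34.07 s.
Vertical velocity there: v_y = v_y0 − g t = 35.50 − 1.62 × 34.07 = −19.69 m/s.
Speed: √(vₓ² + v_y²) = √(24.60² + 19.69²) = 31.51 m/s.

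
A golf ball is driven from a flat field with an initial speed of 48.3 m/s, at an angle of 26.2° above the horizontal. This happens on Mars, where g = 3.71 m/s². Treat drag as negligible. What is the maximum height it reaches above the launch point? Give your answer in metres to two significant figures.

61 m

Components: vₓ = 48.30 cos 26.2° = 43.34 m/s, v_y0 = 48.30 sin 26.2° = 21.32 m/s.
Maximum height: H = v_y0² / (2g) = 21.32² / (2 × 3.71) = 61.29 m.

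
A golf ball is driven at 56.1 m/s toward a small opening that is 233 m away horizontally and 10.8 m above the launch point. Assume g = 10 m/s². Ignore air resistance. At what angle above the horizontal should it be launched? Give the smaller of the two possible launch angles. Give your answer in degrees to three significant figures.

Trajectory: y = x tanθ − g x² (1 + tan²θ)/(2v₀²). With x = 233, y = 10.8, v₀ = 56.1, g = 10.0:
86.25 tan²θ − 233 tanθ + (97.05) = 0.
tanθ = [233 ± √(233² − 4 × 86.25 × (97.05))] / (2 × 86.25) = (233 ± 144.2) / 172.5, giving tanθ = 0.5145 or 2.187.
θ = 27.23° or 65.43°; the smaller is 27.23°.

27.2°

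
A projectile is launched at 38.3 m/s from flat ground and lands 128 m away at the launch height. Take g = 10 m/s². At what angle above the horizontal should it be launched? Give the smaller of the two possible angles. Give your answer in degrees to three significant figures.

Level-ground range R = v₀² sin(2θ)/g ⇒ sin(2θ) = gR/v₀² = 10.0 × 128 / 38.3² = 0.8726.
2θ = 60.76° or 180° − 60.76° = 119.2°, so θ = 30.38° or 59.62°.
The smaller angle is 30.38°.

30.4°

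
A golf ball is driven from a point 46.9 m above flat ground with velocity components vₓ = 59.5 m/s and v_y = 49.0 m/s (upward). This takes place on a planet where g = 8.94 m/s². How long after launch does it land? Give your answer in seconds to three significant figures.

The projectile lands when y = 46.9 + (49.00) t − ½·8.94·t² = 0. Positive root: t = (49.00 + √(49.00² + 2·8.94·46.9)) / 8.94 = (49.00 + 56.92) / 8.94 = 11.85 s.

11.8 s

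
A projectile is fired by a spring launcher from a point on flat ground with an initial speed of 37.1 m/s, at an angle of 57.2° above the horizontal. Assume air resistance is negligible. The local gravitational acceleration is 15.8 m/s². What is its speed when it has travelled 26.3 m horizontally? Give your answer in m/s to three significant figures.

Horizontal component vₓ = 37.10 cos 57.2° = 20.10 m/s; vertical v_y0 = 37.10 sin 57.2° = 31.19 m/s.
x = vₓ t ⇒ t = 26.3/20.10 = 1.309 s.
Vertical velocity there: v_y = v_y0 − g t = 31.19 − 15.8 × 1.309 = 10.51 m/s.
Speed: √(vₓ² + v_y²) = √(20.10² + 10.51²) = 22.68 m/s.

22.7 m/s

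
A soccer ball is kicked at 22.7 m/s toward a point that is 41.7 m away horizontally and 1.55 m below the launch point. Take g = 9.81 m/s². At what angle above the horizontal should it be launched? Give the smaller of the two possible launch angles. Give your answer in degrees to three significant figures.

Trajectory: y = x tanθ − g x² (1 + tan²θ)/(2v₀²). With x = 41.7, y = −1.55, v₀ = 22.7, g = 9.81:
16.55 tan²θ − 41.7 tanθ + (15.00) = 0.
tanθ = [41.7 ± √(41.7² − 4 × 16.55 × (15.00))] / (2 × 16.55) = (41.7 ± 27.31) / 33.10, giving tanθ = 0.4348 or 2.084.
θ = 23.50° or 64.37°; the smaller is 23.50°.

23.5°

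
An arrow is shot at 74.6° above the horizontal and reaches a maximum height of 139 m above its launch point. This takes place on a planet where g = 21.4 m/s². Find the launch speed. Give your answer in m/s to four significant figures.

80.00 m/s

At the peak v_y = 0, so v_y0 = √(2gH) = √(2 × 21.4 × 139) = 77.13 m/s.
v_y0 = v₀ sin θ ⇒ v₀ = 77.13 / sin 74.6° = 80.00 m/s.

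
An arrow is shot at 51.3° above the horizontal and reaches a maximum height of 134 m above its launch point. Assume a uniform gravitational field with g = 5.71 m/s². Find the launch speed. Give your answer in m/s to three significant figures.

At the peak v_y = 0, so v_y0 = √(2gH) = √(2 × 5.71 × 134) = 39.12 m/s.
v_y0 = v₀ sin θ ⇒ v₀ = 39.12 / sin 51.3° = 50.12 m/s.

50.1 m/s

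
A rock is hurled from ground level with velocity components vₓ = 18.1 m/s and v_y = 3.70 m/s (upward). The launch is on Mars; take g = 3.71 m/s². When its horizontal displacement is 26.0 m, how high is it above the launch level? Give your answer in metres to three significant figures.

1.49 m

Time to reach x = 26.0 m: t = x/vₓ = 26.0/18.10 = 1.436 s.
Height: y = v_y0 t − ½ g t² = 3.700 × 1.436 − 1.855 × 1.436² = 5.315 − 3.828 = 1.487 m.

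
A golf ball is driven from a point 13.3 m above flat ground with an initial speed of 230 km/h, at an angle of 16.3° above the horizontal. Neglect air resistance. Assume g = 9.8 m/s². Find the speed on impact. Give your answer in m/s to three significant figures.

Convert: 230 km/h = 230/3.6 = 63.89 m/s.
vₓ = 63.89 cos 16.3° = 61.32 m/s; v_y0 = 63.89 sin 16.3° = 17.93 m/s.
Vertical motion (up positive, ground at y = 0): 4.900 t² − (17.93) t − 13.3 = 0, so t = (17.93 + √(17.93² + 2·9.80·13.3)) / 9.80 = (17.93 + 24.13) / 9.80 = 4.292 s.
Vertical velocity at impact: v_y = v_y0 − g t = 17.93 − 9.80 × 4.292 = −24.13 m/s.
Speed: |v| = √(vₓ² + v_y²) = √(61.32² + 24.13²) = 65.90 m/s.

65.9 m/s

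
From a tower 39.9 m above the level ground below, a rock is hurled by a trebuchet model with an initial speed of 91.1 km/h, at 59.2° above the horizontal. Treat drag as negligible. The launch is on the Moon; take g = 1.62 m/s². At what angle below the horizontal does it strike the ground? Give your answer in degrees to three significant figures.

Convert: 91.1 km/h = 91.1/3.6 = 25.31 m/s.
Resolve: vₓ = 25.31 cos 59.2° = 12.96 m/s and v_y0 = 25.31 sin 59.2° = 21.74 m/s.
Vertical motion (up positive, ground at y = 0): 0.8100 t² − (21.74) t − 39.9 = 0, so t = (21.74 + √(21.74² + 2·1.62·39.9)) / 1.62 = (21.74 + 24.53) / 1.62 = 28.56 s.
At impact: v_y = v_y0 − g t = −24.53 m/s; vₓ = 12.96 m/s.
Angle below horizontal: arctan(|v_y|/vₓ) = arctan(24.53/12.96) = 62.16°.

62.2°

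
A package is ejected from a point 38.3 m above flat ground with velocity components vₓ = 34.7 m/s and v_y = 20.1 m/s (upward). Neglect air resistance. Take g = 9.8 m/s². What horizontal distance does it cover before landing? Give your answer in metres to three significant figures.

With up positive and y = 0 at the ground: y(t) = 38.3 + (20.10) t − 4.900 t². Setting y = 0 and taking the positive root: t = [20.10 + √(20.10² + 2·9.80·38.3)] / 9.80 = (20.10 + 33.98) / 9.80 = 5.518 s.
Horizontal distance: R = vₓ t = 34.70 × 5.518 = 191.5 m.

191 m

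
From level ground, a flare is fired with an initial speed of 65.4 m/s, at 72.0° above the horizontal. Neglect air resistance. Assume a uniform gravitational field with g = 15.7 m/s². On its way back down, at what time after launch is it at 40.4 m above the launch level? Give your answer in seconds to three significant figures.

vₓ = 65.40 cos 72.0° = 20.21 m/s; v_y0 = 65.40 sin 72.0° = 62.20 m/s.
Require v_y0 t − ½ g t² = 40.4, i.e. 7.850 t² − 62.20 t + 40.4 = 0.
t = [62.20 ± √(62.20² − 2·15.7·40.4)] / 15.7 = (62.20 ± 50.99) / 15.7, so t = 0.7138 s or t = 7.210 s.
The descending-branch root is 7.210 s.

7.21 s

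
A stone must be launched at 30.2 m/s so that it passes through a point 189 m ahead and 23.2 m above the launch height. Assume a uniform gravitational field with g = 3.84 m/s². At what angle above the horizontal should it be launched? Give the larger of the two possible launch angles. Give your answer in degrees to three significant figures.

Trajectory: y = x tanθ − g x² (1 + tan²θ)/(2v₀²). With x = 189, y = 23.2, v₀ = 30.2, g = 3.84:
75.20 tan²θ − 189 tanθ + (98.40) = 0.
tanθ = [189 ± √(189² − 4 × 75.20 × (98.40))] / (2 × 75.20) = (189 ± 78.25) / 150.4, giving tanθ = 0.7364 or 1.777.
θ = 36.37° or 60.63°; the larger is 60.63°.

60.6°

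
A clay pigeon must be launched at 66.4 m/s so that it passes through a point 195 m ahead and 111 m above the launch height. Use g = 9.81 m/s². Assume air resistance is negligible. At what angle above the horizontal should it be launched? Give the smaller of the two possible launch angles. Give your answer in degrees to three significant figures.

Trajectory: y = x tanθ − g x² (1 + tan²θ)/(2v₀²). With x = 195, y = 111, v₀ = 66.4, g = 9.81:
42.30 tan²θ − 195 tanθ + (153.3) = 0.
tanθ = [195 ± √(195² − 4 × 42.30 × (153.3))] / (2 × 42.30) = (195 ± 109.9) / 84.61, giving tanθ = 1.006 or 3.604.
θ = 45.16° or 74.49°; the smaller is 45.16°.

45.2°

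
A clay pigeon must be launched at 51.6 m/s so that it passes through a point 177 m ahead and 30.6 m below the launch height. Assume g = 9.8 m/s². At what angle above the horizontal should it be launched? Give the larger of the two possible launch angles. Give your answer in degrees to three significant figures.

Trajectory: y = x tanθ − g x² (1 + tan²θ)/(2v₀²). With x = 177, y = −30.6, v₀ = 51.6, g = 9.80:
57.66 tan²θ − 177 tanθ + (27.06) = 0.
tanθ = [177 ± √(177² − 4 × 57.66 × (27.06))] / (2 × 57.66) = (177 ± 158.4) / 115.3, giving tanθ = 0.1613 or 2.909.
θ = 9.165° or 71.03°; the larger is 71.03°.

71.0°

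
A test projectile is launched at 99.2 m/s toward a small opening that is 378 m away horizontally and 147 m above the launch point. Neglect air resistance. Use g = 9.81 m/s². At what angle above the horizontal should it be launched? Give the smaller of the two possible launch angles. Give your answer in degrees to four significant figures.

33.39°

Trajectory: y = x tanθ − g x² (1 + tan²θ)/(2v₀²). With x = 378, y = 147, v₀ = 99.2, g = 9.81:
71.22 tan²θ − 378 tanθ + (218.2) = 0.
tanθ = [378 ± √(378² − 4 × 71.22 × (218.2))] / (2 × 71.22) = (378 ± 284.1) / 142.4, giving tanθ = 0.6592 or 4.648.
θ = 33.39° or 77.86°; the smaller is 33.39°.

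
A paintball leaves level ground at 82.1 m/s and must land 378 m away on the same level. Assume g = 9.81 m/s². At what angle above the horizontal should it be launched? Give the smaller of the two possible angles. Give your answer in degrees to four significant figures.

16.69°

R = v₀² sin 2θ / g gives sin 2θ = gR/v₀² = 9.81·378/82.1² = 0.5501.
2θ = 33.38° or 180° − 33.38° = 146.6°, so θ = 16.69° or 73.31°.
The smaller angle is 16.69°.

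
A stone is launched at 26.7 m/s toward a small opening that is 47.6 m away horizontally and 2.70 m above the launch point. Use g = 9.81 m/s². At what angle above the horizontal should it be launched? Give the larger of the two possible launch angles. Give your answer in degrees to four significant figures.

Trajectory: y = x tanθ − g x² (1 + tan²θ)/(2v₀²). With x = 47.6, y = 2.70, v₀ = 26.7, g = 9.81:
15.59 tan²θ − 47.6 tanθ + (18.29) = 0.
tanθ = [47.6 ± √(47.6² − 4 × 15.59 × (18.29))] / (2 × 15.59) = (47.6 ± 33.55) / 31.18, giving tanθ = 0.4508 or 2.603.
θ = 24.27° or 68.98°; the larger is 68.98°.

68.98°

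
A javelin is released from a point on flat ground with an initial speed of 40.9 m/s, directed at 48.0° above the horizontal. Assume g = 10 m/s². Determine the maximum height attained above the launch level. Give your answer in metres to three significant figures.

vₓ = 40.90 cos 48.0° = 27.37 m/s; v_y0 = 40.90 sin 48.0° = 30.39 m/s.
At the apex v_y = 0, so H = v_y0²/(2g) = 30.39²/20.00 = 46.19 m.

46.2 m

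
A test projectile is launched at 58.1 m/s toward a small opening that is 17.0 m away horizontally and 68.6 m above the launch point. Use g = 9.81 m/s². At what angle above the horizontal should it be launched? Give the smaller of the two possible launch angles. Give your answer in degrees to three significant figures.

Trajectory: y = x tanθ − g x² (1 + tan²θ)/(2v₀²). With x = 17.0, y = 68.6, v₀ = 58.1, g = 9.81:
0.4199 tan²θ − 17.0 tanθ + (69.02) = 0.
tanθ = [17.0 ± √(17.0² − 4 × 0.4199 × (69.02))] / (2 × 0.4199) = (17.0 ± 13.16) / 0.8399, giving tanθ = 4.578 or 35.90.
θ = 77.68° or 88.40°; the smaller is 77.68°.

77.7°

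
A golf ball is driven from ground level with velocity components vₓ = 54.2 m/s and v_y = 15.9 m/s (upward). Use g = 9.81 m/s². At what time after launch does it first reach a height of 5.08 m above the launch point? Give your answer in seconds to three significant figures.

Set y = v_y0 t − ½ g t² = 5.08: 4.905 t² − 15.90 t + 5.08 = 0.
Quadratic formula: t = (15.90 ± √153.14) / 9.81 = (15.90 ± 12.37) / 9.81 → t = 0.3593 s or 2.882 s.
The first (ascending) time is 0.3593 s.

0.359 s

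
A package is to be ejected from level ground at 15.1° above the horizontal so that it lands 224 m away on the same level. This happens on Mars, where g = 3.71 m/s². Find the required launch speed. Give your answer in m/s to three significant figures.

40.6 m/s

From R = (v₀² / g) sin 2θ: v₀ = √(gR / sin 2θ).
v₀ = √(3.71 × 224 / sin 30.20°) = √(831.0 / 0.5030) = √1652.1 = 40.65 m/s.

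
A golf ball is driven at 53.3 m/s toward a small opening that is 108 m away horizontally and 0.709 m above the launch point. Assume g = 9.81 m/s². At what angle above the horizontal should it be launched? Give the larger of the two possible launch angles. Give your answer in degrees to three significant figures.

Trajectory: y = x tanθ − g x² (1 + tan²θ)/(2v₀²). With x = 108, y = 0.709, v₀ = 53.3, g = 9.81:
20.14 tan²θ − 108 tanθ + (20.85) = 0.
tanθ = [108 ± √(108² − 4 × 20.14 × (20.85))] / (2 × 20.14) = (108 ± 99.92) / 40.28, giving tanθ = 0.2005 or 5.162.
θ = 11.34° or 79.04°; the larger is 79.04°.

79.0°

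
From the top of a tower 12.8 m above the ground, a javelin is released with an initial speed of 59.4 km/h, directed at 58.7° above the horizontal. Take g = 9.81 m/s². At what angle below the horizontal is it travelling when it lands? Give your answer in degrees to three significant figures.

68.0°

Convert: 59.4 km/h = 59.4/3.6 = 16.50 m/s.
Horizontal component vₓ = 16.50 cos 58.7° = 8.572 m/s; vertical v_y0 = 16.50 sin 58.7° = 14.10 m/s.
Vertical motion (up positive, ground at y = 0): 4.905 t² − (14.10) t − 12.8 = 0, so t = (14.10 + √(14.10² + 2·9.81·12.8)) / 9.81 = (14.10 + 21.21) / 9.81 = 3.599 s.
At impact: v_y = v_y0 − g t = −21.21 m/s; vₓ = 8.572 m/s.
Angle below horizontal: arctan(|v_y|/vₓ) = arctan(21.21/8.572) = 67.99°.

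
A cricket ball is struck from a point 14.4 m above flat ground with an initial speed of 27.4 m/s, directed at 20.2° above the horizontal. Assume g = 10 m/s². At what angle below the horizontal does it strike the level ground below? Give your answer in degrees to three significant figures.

Components: vₓ = 27.40 cos 20.2° = 25.71 m/s, v_y0 = 27.40 sin 20.2° = 9.461 m/s.
Vertical motion (up positive, ground at y = 0): 5.000 t² − (9.461) t − 14.4 = 0, so t = (9.461 + √(9.461² + 2·10.0·14.4)) / 10.0 = (9.461 + 19.43) / 10.0 = 2.889 s.
At impact: v_y = v_y0 − g t = −19.43 m/s; vₓ = 25.71 m/s.
Angle below horizontal: arctan(|v_y|/vₓ) = arctan(19.43/25.71) = 37.07°.

37.1°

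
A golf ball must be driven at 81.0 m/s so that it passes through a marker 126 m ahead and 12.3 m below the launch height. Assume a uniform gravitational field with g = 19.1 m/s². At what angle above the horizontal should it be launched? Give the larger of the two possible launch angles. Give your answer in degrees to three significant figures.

Trajectory: y = x tanθ − g x² (1 + tan²θ)/(2v₀²). With x = 126, y = −12.3, v₀ = 81.0, g = 19.1:
23.11 tan²θ − 126 tanθ + (10.81) = 0.
tanθ = [126 ± √(126² − 4 × 23.11 × (10.81))] / (2 × 23.11) = (126 ± 122.0) / 46.22, giving tanθ = 0.08718 or 5.365.
θ = 4.982° or 79.44°; the larger is 79.44°.

79.4°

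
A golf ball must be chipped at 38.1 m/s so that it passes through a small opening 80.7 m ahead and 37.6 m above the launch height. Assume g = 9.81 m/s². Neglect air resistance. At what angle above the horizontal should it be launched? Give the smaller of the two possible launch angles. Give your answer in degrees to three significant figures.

45.7°

Trajectory: y = x tanθ − g x² (1 + tan²θ)/(2v₀²). With x = 80.7, y = 37.6, v₀ = 38.1, g = 9.81:
22.01 tan²θ − 80.7 tanθ + (59.61) = 0.
tanθ = [80.7 ± √(80.7² − 4 × 22.01 × (59.61))] / (2 × 22.01) = (80.7 ± 35.58) / 44.01, giving tanθ = 1.025 or 2.642.
θ = 45.71° or 69.27°; the smaller is 45.71°.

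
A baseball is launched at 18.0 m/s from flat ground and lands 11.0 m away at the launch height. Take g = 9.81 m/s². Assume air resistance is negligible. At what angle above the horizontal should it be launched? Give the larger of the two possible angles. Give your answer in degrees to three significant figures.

Level-ground range R = v₀² sin(2θ)/g ⇒ sin(2θ) = gR/v₀² = 9.81 × 11.0 / 18.0² = 0.3331.
2θ = 19.45° or 180° − 19.45° = 160.5°, so θ = 9.727° or 80.27°.
The larger angle is 80.27°.

80.3°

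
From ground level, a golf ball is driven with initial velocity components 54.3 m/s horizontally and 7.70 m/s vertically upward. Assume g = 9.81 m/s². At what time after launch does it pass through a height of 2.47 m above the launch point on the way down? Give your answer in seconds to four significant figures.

1.120 s

Require v_y0 t − ½ g t² = 2.47, i.e. 4.905 t² − 7.700 t + 2.47 = 0.
Quadratic formula: t = (7.700 ± √10.829) / 9.81 = (7.700 ± 3.291) / 9.81 → t = 0.4495 s or 1.120 s.
The descending-branch root is 1.120 s.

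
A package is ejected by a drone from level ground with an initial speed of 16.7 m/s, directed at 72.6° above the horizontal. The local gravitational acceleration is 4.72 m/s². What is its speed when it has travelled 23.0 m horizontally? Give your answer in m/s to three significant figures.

Resolve: vₓ = 16.70 cos 72.6° = 4.994 m/s and v_y0 = 16.70 sin 72.6° = 15.94 m/s.
Time to reach x = 23.0 m: t = x/vₓ = 23.0/4.994 = 4.606 s.
Vertical velocity there: v_y = v_y0 − g t = 15.94 − 4.72 × 4.606 = −5.802 m/s.
Speed: √(vₓ² + v_y²) = √(4.994² + 5.802²) = 7.656 m/s.

7.66 m/s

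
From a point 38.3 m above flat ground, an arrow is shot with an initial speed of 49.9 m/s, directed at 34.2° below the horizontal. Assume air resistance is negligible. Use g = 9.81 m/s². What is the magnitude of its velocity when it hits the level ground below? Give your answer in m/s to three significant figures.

56.9 m/s

Components: vₓ = 49.90 cos 34.2° = 41.27 m/s, v_y0 = −28.05 m/s (downward).
With up positive and y = 0 at the ground: y(t) = 38.3 + (−28.05) t − 4.905 t². Setting y = 0 and taking the positive root: t = [−28.05 + √(28.05² + 2·9.81·38.3)] / 9.81 = (−28.05 + 39.22) / 9.81 = 1.139 s.
Vertical velocity at impact: v_y = v_y0 − g t = −28.05 − 9.81 × 1.139 = −39.22 m/s.
Speed: |v| = √(vₓ² + v_y²) = √(41.27² + 39.22²) = 56.93 m/s.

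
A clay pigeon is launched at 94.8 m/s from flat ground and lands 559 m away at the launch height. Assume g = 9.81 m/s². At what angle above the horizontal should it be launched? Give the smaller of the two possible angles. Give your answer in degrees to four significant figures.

From R = (v₀²/g) sin 2θ: sin 2θ = 9.81 × 559 / 8987.0 = 0.6102.
2θ = 37.60° or 180° − 37.60° = 142.4°, so θ = 18.80° or 71.20°.
The smaller angle is 18.80°.

18.80°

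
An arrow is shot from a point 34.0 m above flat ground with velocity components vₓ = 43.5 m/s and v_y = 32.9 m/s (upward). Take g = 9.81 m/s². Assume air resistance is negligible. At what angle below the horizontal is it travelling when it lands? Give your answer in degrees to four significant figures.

43.88°

Vertical motion (up positive, ground at y = 0): 4.905 t² − (32.90) t − 34.0 = 0, so t = (32.90 + √(32.90² + 2·9.81·34.0)) / 9.81 = (32.90 + 41.83) / 9.81 = 7.617 s.
At impact: v_y = v_y0 − g t = −41.83 m/s; vₓ = 43.50 m/s.
Angle below horizontal: arctan(|v_y|/vₓ) = arctan(41.83/43.50) = 43.88°.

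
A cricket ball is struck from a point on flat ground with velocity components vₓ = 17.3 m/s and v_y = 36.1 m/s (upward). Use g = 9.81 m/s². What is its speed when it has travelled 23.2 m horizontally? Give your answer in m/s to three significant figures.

Time to reach x = 23.2 m: t = x/vₓ = 23.2/17.30 = 1.341 s.
Vertical velocity there: v_y = v_y0 − g t = 36.10 − 9.81 × 1.341 = 22.94 m/s.
Speed: √(vₓ² + v_y²) = √(17.30² + 22.94²) = 28.74 m/s.

28.7 m/s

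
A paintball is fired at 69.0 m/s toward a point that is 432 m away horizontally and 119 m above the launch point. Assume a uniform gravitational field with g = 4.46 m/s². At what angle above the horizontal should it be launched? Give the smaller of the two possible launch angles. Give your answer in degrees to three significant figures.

28.2°

Trajectory: y = x tanθ − g x² (1 + tan²θ)/(2v₀²). With x = 432, y = 119, v₀ = 69.0, g = 4.46:
87.41 tan²θ − 432 tanθ + (206.4) = 0.
tanθ = [432 ± √(432² − 4 × 87.41 × (206.4))] / (2 × 87.41) = (432 ± 338.3) / 174.8, giving tanθ = 0.5359 or 4.406.
θ = 28.19° or 77.21°; the smaller is 28.19°.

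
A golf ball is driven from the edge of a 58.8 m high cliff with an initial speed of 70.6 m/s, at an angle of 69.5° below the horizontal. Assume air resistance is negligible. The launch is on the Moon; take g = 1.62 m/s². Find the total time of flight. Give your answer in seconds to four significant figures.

Components: vₓ = 70.60 cos 69.5° = 24.72 m/s, v_y0 = −66.13 m/s (downward).
With up positive and y = 0 at the ground: y(t) = 58.8 + (−66.13) t − 0.8100 t². Setting y = 0 and taking the positive root: t = [−66.13 + √(66.13² + 2·1.62·58.8)] / 1.62 = (−66.13 + 67.55) / 1.62 = 0.8797 s.

0.8797 s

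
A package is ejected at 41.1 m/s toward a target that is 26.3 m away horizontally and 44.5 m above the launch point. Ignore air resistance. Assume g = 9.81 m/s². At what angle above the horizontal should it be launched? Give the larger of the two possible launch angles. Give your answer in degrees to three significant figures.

Trajectory: y = x tanθ − g x² (1 + tan²θ)/(2v₀²). With x = 26.3, y = 44.5, v₀ = 41.1, g = 9.81:
2.008 tan²θ − 26.3 tanθ + (46.51) = 0.
tanθ = [26.3 ± √(26.3² − 4 × 2.008 × (46.51))] / (2 × 2.008) = (26.3 ± 17.83) / 4.017, giving tanθ = 2.108 or 10.99.
θ = 64.62° or 84.80°; the larger is 84.80°.

84.8°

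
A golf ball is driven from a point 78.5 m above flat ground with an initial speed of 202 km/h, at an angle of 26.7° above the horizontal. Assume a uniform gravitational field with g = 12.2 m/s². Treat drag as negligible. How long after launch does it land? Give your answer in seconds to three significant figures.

Convert: 202 km/h = 202/3.6 = 56.11 m/s.
Horizontal component vₓ = 56.11 cos 26.7° = 50.13 m/s; vertical v_y0 = 56.11 sin 26.7° = 25.21 m/s.
The projectile lands when y = 78.5 + (25.21) t − ½·12.2·t² = 0. Positive root: t = (25.21 + √(25.21² + 2·12.2·78.5)) / 12.2 = (25.21 + 50.51) / 12.2 = 6.207 s.

6.21 s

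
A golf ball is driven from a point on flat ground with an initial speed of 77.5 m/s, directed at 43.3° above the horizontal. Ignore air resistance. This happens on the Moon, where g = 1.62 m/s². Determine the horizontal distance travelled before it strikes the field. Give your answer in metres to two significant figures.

Horizontal component vₓ = 77.50 cos 43.3° = 56.40 m/s; vertical v_y0 = 77.50 sin 43.3° = 53.15 m/s.
Flight time T = 2 v_y0 / g = 65.62 s.
Horizontal distance R = vₓ T = 56.40 × 65.62 = 3701 m.

3700 m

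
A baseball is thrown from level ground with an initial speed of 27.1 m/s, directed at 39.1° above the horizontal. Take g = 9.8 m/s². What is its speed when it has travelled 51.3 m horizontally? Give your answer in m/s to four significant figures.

Components: vₓ = 27.10 cos 39.1° = 21.03 m/s, v_y0 = 27.10 sin 39.1° = 17.09 m/s.
x = vₓ t ⇒ t = 51.3/21.03 = 2.439 s.
Vertical velocity there: v_y = v_y0 − g t = 17.09 − 9.80 × 2.439 = −6.814 m/s.
Speed: √(vₓ² + v_y²) = √(21.03² + 6.814²) = 22.11 m/s.

22.11 m/s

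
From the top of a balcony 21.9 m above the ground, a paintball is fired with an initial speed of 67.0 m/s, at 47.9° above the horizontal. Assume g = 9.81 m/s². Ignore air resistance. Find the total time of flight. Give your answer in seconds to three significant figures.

vₓ = 67.00 cos 47.9° = 44.92 m/s; v_y0 = 67.00 sin 47.9° = 49.71 m/s.
With up positive and y = 0 at the ground: y(t) = 21.9 + (49.71) t − 4.905 t². Setting y = 0 and taking the positive root: t = [49.71 + √(49.71² + 2·9.81·21.9)] / 9.81 = (49.71 + 53.86) / 9.81 = 10.56 s.

10.6 s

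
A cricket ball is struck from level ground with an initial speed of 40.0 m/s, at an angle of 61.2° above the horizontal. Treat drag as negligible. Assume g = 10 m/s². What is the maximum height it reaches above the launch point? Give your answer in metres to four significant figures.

Components: vₓ = 40.00 cos 61.2° = 19.27 m/s, v_y0 = 40.00 sin 61.2° = 35.05 m/s.
Maximum height: H = v_y0² / (2g) = 35.05² / (2 × 10.0) = 61.43 m.

61.43 m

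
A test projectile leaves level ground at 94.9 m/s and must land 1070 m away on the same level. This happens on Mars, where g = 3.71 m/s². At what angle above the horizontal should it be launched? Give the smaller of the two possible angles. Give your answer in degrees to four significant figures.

R = v₀² sin 2θ / g gives sin 2θ = gR/v₀² = 3.71·1070/94.9² = 0.4408.
2θ = 26.15° or 180° − 26.15° = 153.8°, so θ = 13.08° or 76.92°.
The smaller angle is 13.08°.

13.08°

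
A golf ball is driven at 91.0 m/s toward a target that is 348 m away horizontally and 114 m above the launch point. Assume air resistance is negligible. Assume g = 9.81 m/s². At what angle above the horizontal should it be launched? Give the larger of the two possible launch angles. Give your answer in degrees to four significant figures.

76.73°

Trajectory: y = x tanθ − g x² (1 + tan²θ)/(2v₀²). With x = 348, y = 114, v₀ = 91.0, g = 9.81:
71.73 tan²θ − 348 tanθ + (185.7) = 0.
tanθ = [348 ± √(348² − 4 × 71.73 × (185.7))] / (2 × 71.73) = (348 ± 260.4) / 143.5, giving tanθ = 0.6106 or 4.241.
θ = 31.41° or 76.73°; the larger is 76.73°.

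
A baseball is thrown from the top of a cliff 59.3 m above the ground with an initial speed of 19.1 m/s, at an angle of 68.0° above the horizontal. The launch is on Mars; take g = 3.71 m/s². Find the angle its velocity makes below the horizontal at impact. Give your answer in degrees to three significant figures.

75.4°

Resolve: vₓ = 19.10 cos 68.0° = 7.155 m/s and v_y0 = 19.10 sin 68.0° = 17.71 m/s.
With up positive and y = 0 at the ground: y(t) = 59.3 + (17.71) t − 1.855 t². Setting y = 0 and taking the positive root: t = [17.71 + √(17.71² + 2·3.71·59.3)] / 3.71 = (17.71 + 27.45) / 3.71 = 12.17 s.
At impact: v_y = v_y0 − g t = −27.45 m/s; vₓ = 7.155 m/s.
Angle below horizontal: arctan(|v_y|/vₓ) = arctan(27.45/7.155) = 75.39°.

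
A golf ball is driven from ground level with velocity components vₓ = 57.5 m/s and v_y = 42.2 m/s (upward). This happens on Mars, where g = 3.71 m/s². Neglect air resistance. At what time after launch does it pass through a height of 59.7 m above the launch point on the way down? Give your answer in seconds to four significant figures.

21.23 s

Height y(t) = 42.20 t − 1.855 t² = 59.7 gives 1.855 t² − 42.20 t + 59.7 = 0.
Quadratic formula: t = (42.20 ± √1337.9) / 3.71 = (42.20 ± 36.58) / 3.71 → t = 1.516 s or 21.23 s.
The descending-branch root is 21.23 s.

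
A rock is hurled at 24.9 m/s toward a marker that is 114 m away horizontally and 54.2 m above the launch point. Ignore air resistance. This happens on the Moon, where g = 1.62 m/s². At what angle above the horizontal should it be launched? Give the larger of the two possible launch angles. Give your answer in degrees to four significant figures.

80.57°

Trajectory: y = x tanθ − g x² (1 + tan²θ)/(2v₀²). With x = 114, y = 54.2, v₀ = 24.9, g = 1.62:
16.98 tan²θ − 114 tanθ + (71.18) = 0.
tanθ = [114 ± √(114² − 4 × 16.98 × (71.18))] / (2 × 16.98) = (114 ± 90.34) / 33.96, giving tanθ = 0.6967 or 6.018.
θ = 34.86° or 80.57°; the larger is 80.57°.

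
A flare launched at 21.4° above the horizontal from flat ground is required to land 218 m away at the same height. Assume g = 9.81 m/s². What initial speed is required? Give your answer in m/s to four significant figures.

56.10 m/s

Level-ground range: R = v₀² sin(2θ)/g, so v₀ = √(gR / sin 2θ).
v₀ = √(9.81 × 218 / sin 42.80°) = √(2139 / 0.6794) = √3147.6 = 56.10 m/s.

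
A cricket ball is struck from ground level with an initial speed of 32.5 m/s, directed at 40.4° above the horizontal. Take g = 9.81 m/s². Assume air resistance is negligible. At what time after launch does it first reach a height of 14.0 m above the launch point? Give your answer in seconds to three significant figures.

0.822 s

vₓ = 32.50 cos 40.4° = 24.75 m/s; v_y0 = 32.50 sin 40.4° = 21.06 m/s.
Require v_y0 t − ½ g t² = 14.0, i.e. 4.905 t² − 21.06 t + 14.0 = 0.
t = [21.06 ± √(21.06² − 2·9.81·14.0)] / 9.81 = (21.06 ± 13.00) / 9.81, so t = 0.8220 s or t = 3.472 s.
The first (ascending) time is 0.8220 s.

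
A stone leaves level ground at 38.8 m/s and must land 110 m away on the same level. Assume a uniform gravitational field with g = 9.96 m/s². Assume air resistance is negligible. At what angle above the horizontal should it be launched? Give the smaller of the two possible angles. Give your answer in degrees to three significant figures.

R = v₀² sin 2θ / g gives sin 2θ = gR/v₀² = 9.96·110/38.8² = 0.7278.
2θ = 46.70° or 180° − 46.70° = 133.3°, so θ = 23.35° or 66.65°.
The smaller angle is 23.35°.

23.3°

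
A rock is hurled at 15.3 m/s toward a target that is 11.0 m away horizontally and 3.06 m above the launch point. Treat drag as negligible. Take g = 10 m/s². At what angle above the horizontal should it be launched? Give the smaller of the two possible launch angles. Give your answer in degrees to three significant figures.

Trajectory: y = x tanθ − g x² (1 + tan²θ)/(2v₀²). With x = 11.0, y = 3.06, v₀ = 15.3, g = 10.0:
2.584 tan²θ − 11.0 tanθ + (5.644) = 0.
tanθ = [11.0 ± √(11.0² − 4 × 2.584 × (5.644))] / (2 × 2.584) = (11.0 ± 7.915) / 5.169, giving tanθ = 0.5968 or 3.659.
θ = 30.83° or 74.72°; the smaller is 30.83°.

30.8°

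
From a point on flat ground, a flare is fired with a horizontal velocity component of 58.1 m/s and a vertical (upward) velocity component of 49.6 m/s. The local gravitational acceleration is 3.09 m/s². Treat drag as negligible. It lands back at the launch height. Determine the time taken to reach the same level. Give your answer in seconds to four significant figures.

Landing at launch height ⇒ T = 2 v_y0 / g = 2 × 49.60 / 3.09 = 32.10 s.

32.10 s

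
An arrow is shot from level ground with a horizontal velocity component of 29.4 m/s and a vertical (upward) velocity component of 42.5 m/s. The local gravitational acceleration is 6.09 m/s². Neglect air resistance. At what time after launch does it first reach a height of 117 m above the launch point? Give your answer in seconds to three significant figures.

3.77 s

Require v_y0 t − ½ g t² = 117, i.e. 3.045 t² − 42.50 t + 117 = 0.
t = [42.50 ± √(42.50² − 2·6.09·117)] / 6.09 = (42.50 ± 19.52) / 6.09, so t = 3.773 s or t = 10.18 s.
The first (ascending) time is 3.773 s.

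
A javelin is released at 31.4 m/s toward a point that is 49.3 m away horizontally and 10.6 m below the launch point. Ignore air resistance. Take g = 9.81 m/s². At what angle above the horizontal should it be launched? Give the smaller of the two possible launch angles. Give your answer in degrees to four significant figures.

1.746°

Trajectory: y = x tanθ − g x² (1 + tan²θ)/(2v₀²). With x = 49.3, y = −10.6, v₀ = 31.4, g = 9.81:
12.09 tan²θ − 49.3 tanθ + (1.491) = 0.
tanθ = [49.3 ± √(49.3² − 4 × 12.09 × (1.491))] / (2 × 12.09) = (49.3 ± 48.56) / 24.18, giving tanθ = 0.03048 or 4.047.
θ = 1.746° or 76.12°; the smaller is 1.746°.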